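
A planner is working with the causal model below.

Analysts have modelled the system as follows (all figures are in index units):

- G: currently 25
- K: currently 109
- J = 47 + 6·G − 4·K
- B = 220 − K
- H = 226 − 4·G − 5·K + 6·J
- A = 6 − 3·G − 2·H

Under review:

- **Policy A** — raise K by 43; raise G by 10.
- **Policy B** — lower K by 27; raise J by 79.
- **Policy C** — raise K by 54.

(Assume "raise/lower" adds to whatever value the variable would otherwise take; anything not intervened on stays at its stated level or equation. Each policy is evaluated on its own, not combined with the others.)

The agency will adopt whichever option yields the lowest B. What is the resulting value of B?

Policy A (K + 43, G + 10):
  K = 109 + 43 = 152
  B = 220 − 152 = 68
Policy B (K − 27, J + 79):
  K = 109 − 27 = 82
  B = 220 − 82 = 138
Policy C (K + 54):
  K = 109 + 54 = 163
  B = 220 − 163 = 57
Comparing — Policy A: B=68, Policy B: B=138, Policy C: B=57. Lowest is 57 (Policy C).

57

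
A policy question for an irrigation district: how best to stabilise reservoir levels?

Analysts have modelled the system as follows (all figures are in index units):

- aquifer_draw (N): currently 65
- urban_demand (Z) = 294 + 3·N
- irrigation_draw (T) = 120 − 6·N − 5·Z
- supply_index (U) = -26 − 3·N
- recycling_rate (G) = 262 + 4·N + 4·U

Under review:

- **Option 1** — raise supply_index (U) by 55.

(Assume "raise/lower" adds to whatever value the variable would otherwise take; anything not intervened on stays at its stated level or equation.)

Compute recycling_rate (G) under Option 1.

Option 1 (U + 55):
  N = 65
  U = -26 − 3·65 (+55 from intervention) = -166
  G = 262 + 4·65 + 4·(-166) = -142

-142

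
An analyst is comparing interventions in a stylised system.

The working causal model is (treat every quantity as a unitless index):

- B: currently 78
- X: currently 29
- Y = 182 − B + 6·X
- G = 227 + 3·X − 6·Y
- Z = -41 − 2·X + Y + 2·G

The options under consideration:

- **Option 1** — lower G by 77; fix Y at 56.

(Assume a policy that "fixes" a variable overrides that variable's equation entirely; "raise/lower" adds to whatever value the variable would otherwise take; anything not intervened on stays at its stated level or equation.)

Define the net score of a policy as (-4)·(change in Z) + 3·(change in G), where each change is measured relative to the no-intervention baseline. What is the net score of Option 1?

-5387

Baseline:
  B = 78
  X = 29
  Y = 182 − 78 + 6·29 = 278
  G = 227 + 3·29 − 6·278 = -1354
  Z = -41 − 2·29 + 278 + 2·(-1354) = -2529
Option 1 (G − 77, Y := 56):
  B = 78
  X = 29
  Y = 56
  G = 227 + 3·29 − 6·56 (−77 from intervention) = -99
  Z = -41 − 2·29 + 56 + 2·(-99) = -241
ΔZ = -241 − (-2529) = 2288; ΔG = -99 − (-1354) = 1255
Score = (-4)·2288 + 3·1255 = -5387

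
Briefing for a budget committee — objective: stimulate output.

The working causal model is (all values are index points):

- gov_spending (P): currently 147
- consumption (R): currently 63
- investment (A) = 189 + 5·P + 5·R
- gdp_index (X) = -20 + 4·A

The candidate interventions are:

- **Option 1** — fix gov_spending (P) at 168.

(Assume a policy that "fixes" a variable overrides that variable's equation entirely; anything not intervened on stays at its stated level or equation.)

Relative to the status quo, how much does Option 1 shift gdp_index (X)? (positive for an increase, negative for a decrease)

Baseline:
  P = 147
  R = 63
  A = 189 + 5·147 + 5·63 = 1239
  X = -20 + 4·1239 = 4936
Option 1 (P := 168):
  P = 168
  R = 63
  A = 189 + 5·168 + 5·63 = 1344
  X = -20 + 4·1344 = 5356
Change in X: 5356 − 4936 = 420

420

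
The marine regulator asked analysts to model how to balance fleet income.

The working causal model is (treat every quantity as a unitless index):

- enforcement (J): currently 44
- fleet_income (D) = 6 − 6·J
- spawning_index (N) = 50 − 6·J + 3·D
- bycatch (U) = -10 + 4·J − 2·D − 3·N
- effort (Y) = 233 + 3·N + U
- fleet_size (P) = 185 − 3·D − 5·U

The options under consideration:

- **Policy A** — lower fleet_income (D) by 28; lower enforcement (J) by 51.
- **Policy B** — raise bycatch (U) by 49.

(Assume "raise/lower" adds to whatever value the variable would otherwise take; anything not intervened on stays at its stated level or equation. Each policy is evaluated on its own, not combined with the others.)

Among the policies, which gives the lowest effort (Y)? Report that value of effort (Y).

155

Policy A (D − 28, J − 51):
  J = 44 − 51 = -7
  D = 6 − 6·(-7) (−28 from intervention) = 20
  N = 50 − 6·(-7) + 3·20 = 152
  U = -10 + 4·(-7) − 2·20 − 3·152 = -534
  Y = 233 + 3·152 + (-534) = 155
Policy B (U + 49):
  J = 44
  D = 6 − 6·44 = -258
  N = 50 − 6·44 + 3·(-258) = -988
  U = -10 + 4·44 − 2·(-258) − 3·(-988) (+49 from intervention) = 3695
  Y = 233 + 3·(-988) + 3695 = 964
Comparing — Policy A: Y=155, Policy B: Y=964. Lowest is 155 (Policy A).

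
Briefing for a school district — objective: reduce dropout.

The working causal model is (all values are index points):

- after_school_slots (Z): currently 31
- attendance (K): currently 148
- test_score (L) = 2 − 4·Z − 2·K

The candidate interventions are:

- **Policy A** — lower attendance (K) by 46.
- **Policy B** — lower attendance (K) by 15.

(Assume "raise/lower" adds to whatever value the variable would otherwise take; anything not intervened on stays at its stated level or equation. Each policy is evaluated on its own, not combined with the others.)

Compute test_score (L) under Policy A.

-326

Policy A (K − 46):
  Z = 31
  K = 148 − 46 = 102
  L = 2 − 4·31 − 2·102 = -326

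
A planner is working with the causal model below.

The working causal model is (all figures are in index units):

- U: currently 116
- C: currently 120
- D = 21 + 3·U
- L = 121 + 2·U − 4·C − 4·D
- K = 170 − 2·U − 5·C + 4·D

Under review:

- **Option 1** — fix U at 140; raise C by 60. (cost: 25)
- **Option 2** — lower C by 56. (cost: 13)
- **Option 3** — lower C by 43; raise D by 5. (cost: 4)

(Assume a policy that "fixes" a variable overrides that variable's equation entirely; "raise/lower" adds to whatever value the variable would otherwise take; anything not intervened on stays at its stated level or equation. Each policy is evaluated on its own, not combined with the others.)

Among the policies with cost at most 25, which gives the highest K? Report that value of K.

1094

Option 1 (U := 140, C + 60):
  U = 140
  C = 120 + 60 = 180
  D = 21 + 3·140 = 441
  K = 170 − 2·140 − 5·180 + 4·441 = 754
Option 2 (C − 56):
  U = 116
  C = 120 − 56 = 64
  D = 21 + 3·116 = 369
  K = 170 − 2·116 − 5·64 + 4·369 = 1094
Option 3 (C − 43, D + 5):
  U = 116
  C = 120 − 43 = 77
  D = 21 + 3·116 (+5 from intervention) = 374
  K = 170 − 2·116 − 5·77 + 4·374 = 1049
Comparing — Option 1: K=754, Option 2: K=1094, Option 3: K=1049. Highest is 1094 (Option 2).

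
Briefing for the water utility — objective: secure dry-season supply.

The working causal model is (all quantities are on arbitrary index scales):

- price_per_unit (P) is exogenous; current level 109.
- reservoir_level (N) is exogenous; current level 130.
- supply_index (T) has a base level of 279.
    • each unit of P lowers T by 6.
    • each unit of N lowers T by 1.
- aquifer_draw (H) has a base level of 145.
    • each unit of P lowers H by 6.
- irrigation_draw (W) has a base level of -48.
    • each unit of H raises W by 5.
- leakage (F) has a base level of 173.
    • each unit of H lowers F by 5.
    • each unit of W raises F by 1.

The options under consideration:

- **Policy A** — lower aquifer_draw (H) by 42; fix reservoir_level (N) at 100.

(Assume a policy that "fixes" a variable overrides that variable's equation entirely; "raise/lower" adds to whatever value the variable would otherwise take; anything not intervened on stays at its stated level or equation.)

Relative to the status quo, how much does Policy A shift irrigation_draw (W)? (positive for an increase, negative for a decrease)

Baseline:
  P = 109
  H = 145 − 6·109 = -509
  W = -48 + 5·(-509) = -2593
Policy A (H − 42, N := 100):
  P = 109
  H = 145 − 6·109 (−42 from intervention) = -551
  W = -48 + 5·(-551) = -2803
Change in W: -2803 − (-2593) = -210

-210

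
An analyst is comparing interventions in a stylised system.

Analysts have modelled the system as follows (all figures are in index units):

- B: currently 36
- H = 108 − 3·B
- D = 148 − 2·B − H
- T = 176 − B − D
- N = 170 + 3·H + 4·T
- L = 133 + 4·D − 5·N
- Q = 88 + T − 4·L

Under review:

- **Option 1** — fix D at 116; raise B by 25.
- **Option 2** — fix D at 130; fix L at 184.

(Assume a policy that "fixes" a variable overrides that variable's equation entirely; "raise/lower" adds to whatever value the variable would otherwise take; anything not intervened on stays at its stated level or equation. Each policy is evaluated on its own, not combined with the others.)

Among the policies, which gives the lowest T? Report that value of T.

Option 1 (D := 116, B + 25):
  B = 36 + 25 = 61
  H = 108 − 3·61 = -75
  D = 116
  T = 176 − 61 − 116 = -1
Option 2 (D := 130, L := 184):
  B = 36
  H = 108 − 3·36 = 0
  D = 130
  T = 176 − 36 − 130 = 10
Comparing — Option 1: T=-1, Option 2: T=10. Lowest is -1 (Option 1).

-1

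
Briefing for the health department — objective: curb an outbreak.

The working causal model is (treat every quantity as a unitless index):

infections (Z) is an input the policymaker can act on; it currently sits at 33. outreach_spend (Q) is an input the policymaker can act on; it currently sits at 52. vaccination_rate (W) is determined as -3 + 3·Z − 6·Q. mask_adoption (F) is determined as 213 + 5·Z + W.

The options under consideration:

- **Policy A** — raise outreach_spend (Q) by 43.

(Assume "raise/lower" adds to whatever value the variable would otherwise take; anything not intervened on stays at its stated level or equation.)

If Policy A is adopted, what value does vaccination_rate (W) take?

Policy A (Q + 43):
  Z = 33
  Q = 52 + 43 = 95
  W = -3 + 3·33 − 6·95 = -474

-474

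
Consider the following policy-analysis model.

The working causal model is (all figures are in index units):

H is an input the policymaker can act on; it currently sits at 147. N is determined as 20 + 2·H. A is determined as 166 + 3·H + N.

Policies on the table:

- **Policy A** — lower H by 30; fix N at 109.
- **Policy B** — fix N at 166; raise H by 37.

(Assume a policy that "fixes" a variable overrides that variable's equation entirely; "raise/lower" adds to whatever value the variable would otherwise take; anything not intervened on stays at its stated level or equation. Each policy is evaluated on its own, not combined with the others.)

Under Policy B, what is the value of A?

Policy B (N := 166, H + 37):
  H = 147 + 37 = 184
  N = 166
  A = 166 + 3·184 + 166 = 884

884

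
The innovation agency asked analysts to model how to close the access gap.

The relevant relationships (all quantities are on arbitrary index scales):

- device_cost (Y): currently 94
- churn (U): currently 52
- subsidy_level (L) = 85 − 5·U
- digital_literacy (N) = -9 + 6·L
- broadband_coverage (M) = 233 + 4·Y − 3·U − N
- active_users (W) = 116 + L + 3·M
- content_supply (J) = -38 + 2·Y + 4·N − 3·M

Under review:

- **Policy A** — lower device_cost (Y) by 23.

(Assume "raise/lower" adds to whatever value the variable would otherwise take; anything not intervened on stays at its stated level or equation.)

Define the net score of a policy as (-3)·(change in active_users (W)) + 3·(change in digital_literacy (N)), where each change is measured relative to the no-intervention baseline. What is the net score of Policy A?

Baseline:
  Y = 94
  U = 52
  L = 85 − 5·52 = -175
  N = -9 + 6·(-175) = -1059
  M = 233 + 4·94 − 3·52 − (-1059) = 1512
  W = 116 + (-175) + 3·1512 = 4477
Policy A (Y − 23):
  Y = 94 − 23 = 71
  U = 52
  L = 85 − 5·52 = -175
  N = -9 + 6·(-175) = -1059
  M = 233 + 4·71 − 3·52 − (-1059) = 1420
  W = 116 + (-175) + 3·1420 = 4201
ΔW = 4201 − 4477 = -276; ΔN = -1059 − (-1059) = 0
Score = (-3)·(-276) + 3·0 = 828

828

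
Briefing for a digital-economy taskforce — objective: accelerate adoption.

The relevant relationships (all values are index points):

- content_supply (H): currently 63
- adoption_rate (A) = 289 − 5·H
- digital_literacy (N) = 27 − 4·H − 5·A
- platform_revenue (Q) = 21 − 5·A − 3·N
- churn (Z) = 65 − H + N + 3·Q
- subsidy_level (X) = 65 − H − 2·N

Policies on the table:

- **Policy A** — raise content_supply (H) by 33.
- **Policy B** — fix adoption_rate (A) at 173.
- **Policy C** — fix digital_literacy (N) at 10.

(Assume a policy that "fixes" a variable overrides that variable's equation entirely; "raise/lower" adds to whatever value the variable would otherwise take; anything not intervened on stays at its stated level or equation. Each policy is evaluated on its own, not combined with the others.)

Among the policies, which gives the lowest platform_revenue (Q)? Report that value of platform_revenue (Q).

Policy A (H + 33):
  H = 63 + 33 = 96
  A = 289 − 5·96 = -191
  N = 27 − 4·96 − 5·(-191) = 598
  Q = 21 − 5·(-191) − 3·598 = -818
Policy B (A := 173):
  H = 63
  A = 173
  N = 27 − 4·63 − 5·173 = -1090
  Q = 21 − 5·173 − 3·(-1090) = 2426
Policy C (N := 10):
  H = 63
  A = 289 − 5·63 = -26
  N = 10
  Q = 21 − 5·(-26) − 3·10 = 121
Comparing — Policy A: Q=-818, Policy B: Q=2426, Policy C: Q=121. Lowest is -818 (Policy A).

-818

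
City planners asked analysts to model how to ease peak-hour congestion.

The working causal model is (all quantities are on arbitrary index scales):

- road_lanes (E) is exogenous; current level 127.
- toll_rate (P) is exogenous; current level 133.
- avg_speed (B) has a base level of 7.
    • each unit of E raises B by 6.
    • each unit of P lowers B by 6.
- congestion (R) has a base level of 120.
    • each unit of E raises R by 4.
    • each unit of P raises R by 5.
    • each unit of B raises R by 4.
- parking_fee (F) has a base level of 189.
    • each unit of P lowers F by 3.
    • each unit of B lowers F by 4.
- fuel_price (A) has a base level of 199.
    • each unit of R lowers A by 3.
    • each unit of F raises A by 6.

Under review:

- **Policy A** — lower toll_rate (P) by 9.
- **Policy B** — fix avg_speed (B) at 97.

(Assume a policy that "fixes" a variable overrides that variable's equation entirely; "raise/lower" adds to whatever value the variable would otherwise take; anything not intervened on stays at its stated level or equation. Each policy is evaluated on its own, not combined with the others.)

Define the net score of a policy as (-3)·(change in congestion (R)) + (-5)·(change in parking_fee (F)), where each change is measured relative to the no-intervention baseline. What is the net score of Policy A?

Baseline:
  E = 127
  P = 133
  B = 7 + 6·127 − 6·133 = -29
  R = 120 + 4·127 + 5·133 + 4·(-29) = 1177
  F = 189 − 3·133 − 4·(-29) = -94
Policy A (P − 9):
  E = 127
  P = 133 − 9 = 124
  B = 7 + 6·127 − 6·124 = 25
  R = 120 + 4·127 + 5·124 + 4·25 = 1348
  F = 189 − 3·124 − 4·25 = -283
ΔR = 1348 − 1177 = 171; ΔF = -283 − (-94) = -189
Score = (-3)·171 + (-5)·(-189) = 432

432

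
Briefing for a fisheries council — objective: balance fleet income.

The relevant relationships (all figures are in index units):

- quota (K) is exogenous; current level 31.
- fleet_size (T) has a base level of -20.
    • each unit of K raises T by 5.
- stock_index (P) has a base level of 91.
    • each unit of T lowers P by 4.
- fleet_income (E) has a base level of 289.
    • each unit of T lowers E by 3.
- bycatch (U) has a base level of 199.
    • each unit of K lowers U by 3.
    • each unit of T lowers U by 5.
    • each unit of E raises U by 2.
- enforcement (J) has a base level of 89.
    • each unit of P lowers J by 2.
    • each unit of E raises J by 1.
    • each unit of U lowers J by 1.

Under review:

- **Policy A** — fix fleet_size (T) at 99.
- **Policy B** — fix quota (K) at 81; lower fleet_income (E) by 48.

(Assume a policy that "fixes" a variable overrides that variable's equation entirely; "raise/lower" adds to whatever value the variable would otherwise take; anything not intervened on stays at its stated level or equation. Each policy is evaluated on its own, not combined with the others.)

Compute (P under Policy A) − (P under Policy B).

1144

Policy A (T := 99):
  K = 31
  T = 99
  P = 91 − 4·99 = -305
Policy B (K := 81, E − 48):
  K = 81
  T = -20 + 5·81 = 385
  P = 91 − 4·385 = -1449
P: -305 − (-1449) = 1144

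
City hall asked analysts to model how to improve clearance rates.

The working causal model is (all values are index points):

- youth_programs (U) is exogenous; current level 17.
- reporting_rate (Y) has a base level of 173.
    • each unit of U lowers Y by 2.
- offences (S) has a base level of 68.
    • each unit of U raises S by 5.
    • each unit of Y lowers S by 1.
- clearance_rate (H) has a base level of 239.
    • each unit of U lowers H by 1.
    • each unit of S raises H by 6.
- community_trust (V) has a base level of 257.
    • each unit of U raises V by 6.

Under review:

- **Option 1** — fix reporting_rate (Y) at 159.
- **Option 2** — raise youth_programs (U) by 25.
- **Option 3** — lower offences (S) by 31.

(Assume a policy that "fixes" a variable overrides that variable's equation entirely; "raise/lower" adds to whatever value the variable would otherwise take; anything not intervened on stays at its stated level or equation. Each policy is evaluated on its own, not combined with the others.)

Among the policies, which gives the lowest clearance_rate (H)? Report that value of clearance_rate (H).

120

Option 1 (Y := 159):
  U = 17
  Y = 159
  S = 68 + 5·17 − 159 = -6
  H = 239 − 17 + 6·(-6) = 186
Option 2 (U + 25):
  U = 17 + 25 = 42
  Y = 173 − 2·42 = 89
  S = 68 + 5·42 − 89 = 189
  H = 239 − 42 + 6·189 = 1331
Option 3 (S − 31):
  U = 17
  Y = 173 − 2·17 = 139
  S = 68 + 5·17 − 139 (−31 from intervention) = -17
  H = 239 − 17 + 6·(-17) = 120
Comparing — Option 1: H=186, Option 2: H=1331, Option 3: H=120. Lowest is 120 (Option 3).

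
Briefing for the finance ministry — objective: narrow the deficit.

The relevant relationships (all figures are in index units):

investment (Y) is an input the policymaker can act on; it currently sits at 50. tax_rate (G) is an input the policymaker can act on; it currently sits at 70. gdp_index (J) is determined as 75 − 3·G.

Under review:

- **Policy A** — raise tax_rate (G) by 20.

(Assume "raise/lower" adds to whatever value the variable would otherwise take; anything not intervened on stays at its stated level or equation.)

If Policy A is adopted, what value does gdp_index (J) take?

-195

Policy A (G + 20):
  G = 70 + 20 = 90
  J = 75 − 3·90 = -195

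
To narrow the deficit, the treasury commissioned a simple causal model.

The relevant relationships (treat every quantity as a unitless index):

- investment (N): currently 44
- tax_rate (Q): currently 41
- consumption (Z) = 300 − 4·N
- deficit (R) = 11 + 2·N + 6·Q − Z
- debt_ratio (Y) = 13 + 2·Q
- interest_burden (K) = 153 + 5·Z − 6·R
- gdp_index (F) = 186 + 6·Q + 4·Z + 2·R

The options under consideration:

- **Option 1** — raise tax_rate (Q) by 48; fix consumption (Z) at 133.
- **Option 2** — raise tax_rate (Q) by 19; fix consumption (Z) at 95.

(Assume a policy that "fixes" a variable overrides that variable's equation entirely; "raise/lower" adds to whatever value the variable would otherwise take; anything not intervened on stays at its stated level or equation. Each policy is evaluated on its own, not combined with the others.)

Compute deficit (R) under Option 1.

500

Option 1 (Q + 48, Z := 133):
  N = 44
  Q = 41 + 48 = 89
  Z = 133
  R = 11 + 2·44 + 6·89 − 133 = 500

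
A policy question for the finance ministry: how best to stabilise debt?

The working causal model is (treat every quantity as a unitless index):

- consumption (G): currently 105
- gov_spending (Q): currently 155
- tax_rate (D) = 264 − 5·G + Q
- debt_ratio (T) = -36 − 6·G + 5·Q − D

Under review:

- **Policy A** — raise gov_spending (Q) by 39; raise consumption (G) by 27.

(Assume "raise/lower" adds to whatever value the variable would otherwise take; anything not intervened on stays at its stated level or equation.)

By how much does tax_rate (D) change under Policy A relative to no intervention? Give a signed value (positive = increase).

-96

Baseline:
  G = 105
  Q = 155
  D = 264 − 5·105 + 155 = -106
Policy A (Q + 39, G + 27):
  G = 105 + 27 = 132
  Q = 155 + 39 = 194
  D = 264 − 5·132 + 194 = -202
Change in D: -202 − (-106) = -96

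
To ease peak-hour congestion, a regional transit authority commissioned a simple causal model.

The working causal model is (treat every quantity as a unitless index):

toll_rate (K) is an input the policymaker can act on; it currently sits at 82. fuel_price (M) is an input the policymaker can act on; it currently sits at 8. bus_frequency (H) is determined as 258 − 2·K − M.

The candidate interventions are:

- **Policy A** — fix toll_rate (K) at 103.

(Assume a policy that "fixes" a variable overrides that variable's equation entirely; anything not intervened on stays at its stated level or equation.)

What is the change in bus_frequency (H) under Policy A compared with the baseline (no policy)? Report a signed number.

Baseline:
  K = 82
  M = 8
  H = 258 − 2·82 − 8 = 86
Policy A (K := 103):
  K = 103
  M = 8
  H = 258 − 2·103 − 8 = 44
Change in H: 44 − 86 = -42

-42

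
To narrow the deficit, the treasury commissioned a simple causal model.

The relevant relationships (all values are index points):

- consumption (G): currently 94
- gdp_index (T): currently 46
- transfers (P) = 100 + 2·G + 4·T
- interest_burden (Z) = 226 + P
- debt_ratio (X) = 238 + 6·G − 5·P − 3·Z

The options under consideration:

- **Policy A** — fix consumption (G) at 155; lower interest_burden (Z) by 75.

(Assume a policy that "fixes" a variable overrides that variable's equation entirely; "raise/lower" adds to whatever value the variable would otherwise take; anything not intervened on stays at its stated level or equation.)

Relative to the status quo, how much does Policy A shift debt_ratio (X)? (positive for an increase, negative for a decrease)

-385

Baseline:
  G = 94
  T = 46
  P = 100 + 2·94 + 4·46 = 472
  Z = 226 + 472 = 698
  X = 238 + 6·94 − 5·472 − 3·698 = -3652
Policy A (G := 155, Z − 75):
  G = 155
  T = 46
  P = 100 + 2·155 + 4·46 = 594
  Z = 226 + 594 (−75 from intervention) = 745
  X = 238 + 6·155 − 5·594 − 3·745 = -4037
Change in X: -4037 − (-3652) = -385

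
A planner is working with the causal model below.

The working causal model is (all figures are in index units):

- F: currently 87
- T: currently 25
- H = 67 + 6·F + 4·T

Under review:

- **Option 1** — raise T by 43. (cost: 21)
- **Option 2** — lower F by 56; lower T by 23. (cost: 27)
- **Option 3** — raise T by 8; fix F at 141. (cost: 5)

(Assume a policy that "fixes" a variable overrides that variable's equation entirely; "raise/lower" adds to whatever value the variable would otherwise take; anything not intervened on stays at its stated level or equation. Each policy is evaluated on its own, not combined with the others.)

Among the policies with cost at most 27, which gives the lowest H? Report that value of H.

261

Option 1 (T + 43):
  F = 87
  T = 25 + 43 = 68
  H = 67 + 6·87 + 4·68 = 861
Option 2 (F − 56, T − 23):
  F = 87 − 56 = 31
  T = 25 − 23 = 2
  H = 67 + 6·31 + 4·2 = 261
Option 3 (T + 8, F := 141):
  F = 141
  T = 25 + 8 = 33
  H = 67 + 6·141 + 4·33 = 1045
Comparing — Option 1: H=861, Option 2: H=261, Option 3: H=1045. Lowest is 261 (Option 2).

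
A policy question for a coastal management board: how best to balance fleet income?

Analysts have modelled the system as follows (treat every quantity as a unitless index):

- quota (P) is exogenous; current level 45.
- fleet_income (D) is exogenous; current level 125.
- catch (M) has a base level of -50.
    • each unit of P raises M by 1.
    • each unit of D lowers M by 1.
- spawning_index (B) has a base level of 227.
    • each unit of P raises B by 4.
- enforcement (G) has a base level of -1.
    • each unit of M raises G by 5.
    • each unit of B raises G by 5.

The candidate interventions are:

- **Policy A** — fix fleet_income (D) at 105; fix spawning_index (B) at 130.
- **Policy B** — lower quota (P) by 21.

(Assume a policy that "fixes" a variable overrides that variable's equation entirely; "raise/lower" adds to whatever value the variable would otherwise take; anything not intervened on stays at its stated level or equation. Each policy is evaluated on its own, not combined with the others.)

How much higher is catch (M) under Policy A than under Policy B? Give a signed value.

Policy A (D := 105, B := 130):
  P = 45
  D = 105
  M = -50 + 45 − 105 = -110
Policy B (P − 21):
  P = 45 − 21 = 24
  D = 125
  M = -50 + 24 − 125 = -151
M: -110 − (-151) = 41

41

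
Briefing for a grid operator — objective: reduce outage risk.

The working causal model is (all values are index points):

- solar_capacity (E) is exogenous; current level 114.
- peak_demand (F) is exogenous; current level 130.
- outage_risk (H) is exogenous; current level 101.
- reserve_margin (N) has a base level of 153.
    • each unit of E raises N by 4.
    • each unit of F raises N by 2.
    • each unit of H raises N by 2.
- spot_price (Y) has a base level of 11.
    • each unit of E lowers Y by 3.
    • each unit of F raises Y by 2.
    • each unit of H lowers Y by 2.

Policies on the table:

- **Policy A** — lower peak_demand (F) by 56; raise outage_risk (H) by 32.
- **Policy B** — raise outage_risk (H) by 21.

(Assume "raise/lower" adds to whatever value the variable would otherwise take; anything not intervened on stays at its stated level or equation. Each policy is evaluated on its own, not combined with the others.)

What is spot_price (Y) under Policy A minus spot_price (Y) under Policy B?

Policy A (F − 56, H + 32):
  E = 114
  F = 130 − 56 = 74
  H = 101 + 32 = 133
  Y = 11 − 3·114 + 2·74 − 2·133 = -449
Policy B (H + 21):
  E = 114
  F = 130
  H = 101 + 21 = 122
  Y = 11 − 3·114 + 2·130 − 2·122 = -315
Y: -449 − (-315) = -134

-134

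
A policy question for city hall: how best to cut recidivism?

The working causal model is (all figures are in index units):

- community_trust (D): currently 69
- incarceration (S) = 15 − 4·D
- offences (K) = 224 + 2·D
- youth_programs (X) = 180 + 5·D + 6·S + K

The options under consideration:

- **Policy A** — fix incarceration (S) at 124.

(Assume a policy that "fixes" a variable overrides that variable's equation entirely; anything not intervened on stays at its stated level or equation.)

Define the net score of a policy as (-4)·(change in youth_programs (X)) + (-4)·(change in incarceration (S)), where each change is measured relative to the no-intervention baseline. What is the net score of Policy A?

Baseline:
  D = 69
  S = 15 − 4·69 = -261
  K = 224 + 2·69 = 362
  X = 180 + 5·69 + 6·(-261) + 362 = -679
Policy A (S := 124):
  D = 69
  S = 124
  K = 224 + 2·69 = 362
  X = 180 + 5·69 + 6·124 + 362 = 1631
ΔX = 1631 − (-679) = 2310; ΔS = 124 − (-261) = 385
Score = (-4)·2310 + (-4)·385 = -10780

-10780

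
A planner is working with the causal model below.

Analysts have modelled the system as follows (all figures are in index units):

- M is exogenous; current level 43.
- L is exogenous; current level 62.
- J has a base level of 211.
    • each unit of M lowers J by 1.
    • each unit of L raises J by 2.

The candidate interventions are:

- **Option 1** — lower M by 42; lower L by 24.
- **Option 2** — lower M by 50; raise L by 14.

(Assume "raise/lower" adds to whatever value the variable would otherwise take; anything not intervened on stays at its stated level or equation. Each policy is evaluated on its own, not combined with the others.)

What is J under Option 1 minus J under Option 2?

Option 1 (M − 42, L − 24):
  M = 43 − 42 = 1
  L = 62 − 24 = 38
  J = 211 − 1 + 2·38 = 286
Option 2 (M − 50, L + 14):
  M = 43 − 50 = -7
  L = 62 + 14 = 76
  J = 211 − (-7) + 2·76 = 370
J: 286 − 370 = -84

-84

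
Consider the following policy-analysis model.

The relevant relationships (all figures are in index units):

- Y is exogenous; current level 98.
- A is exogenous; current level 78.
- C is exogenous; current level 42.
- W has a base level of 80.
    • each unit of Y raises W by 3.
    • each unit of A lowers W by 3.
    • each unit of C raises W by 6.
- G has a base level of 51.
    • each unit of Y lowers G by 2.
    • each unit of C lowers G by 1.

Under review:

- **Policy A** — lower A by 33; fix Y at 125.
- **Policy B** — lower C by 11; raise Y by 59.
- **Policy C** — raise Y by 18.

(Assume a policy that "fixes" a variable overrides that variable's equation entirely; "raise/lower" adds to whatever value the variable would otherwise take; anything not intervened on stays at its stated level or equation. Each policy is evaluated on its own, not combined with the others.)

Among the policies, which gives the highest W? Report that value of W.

572

Policy A (A − 33, Y := 125):
  Y = 125
  A = 78 − 33 = 45
  C = 42
  W = 80 + 3·125 − 3·45 + 6·42 = 572
Policy B (C − 11, Y + 59):
  Y = 98 + 59 = 157
  A = 78
  C = 42 − 11 = 31
  W = 80 + 3·157 − 3·78 + 6·31 = 503
Policy C (Y + 18):
  Y = 98 + 18 = 116
  A = 78
  C = 42
  W = 80 + 3·116 − 3·78 + 6·42 = 446
Comparing — Policy A: W=572, Policy B: W=503, Policy C: W=446. Highest is 572 (Policy A).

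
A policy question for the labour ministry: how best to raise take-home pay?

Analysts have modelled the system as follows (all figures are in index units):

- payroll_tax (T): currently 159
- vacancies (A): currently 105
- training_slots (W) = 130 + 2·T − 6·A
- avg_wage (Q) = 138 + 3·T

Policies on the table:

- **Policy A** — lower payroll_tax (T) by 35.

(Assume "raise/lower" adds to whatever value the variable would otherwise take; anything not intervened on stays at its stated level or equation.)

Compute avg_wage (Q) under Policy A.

510

Policy A (T − 35):
  T = 159 − 35 = 124
  Q = 138 + 3·124 = 510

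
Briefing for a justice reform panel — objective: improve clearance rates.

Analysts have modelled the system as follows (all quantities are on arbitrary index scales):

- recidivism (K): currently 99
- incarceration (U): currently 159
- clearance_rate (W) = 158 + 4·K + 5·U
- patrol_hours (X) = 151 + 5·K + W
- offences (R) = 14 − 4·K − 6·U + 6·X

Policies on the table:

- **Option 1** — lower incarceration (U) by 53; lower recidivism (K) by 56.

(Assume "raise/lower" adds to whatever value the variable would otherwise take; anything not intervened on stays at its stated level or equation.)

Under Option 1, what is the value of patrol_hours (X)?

1226

Option 1 (U − 53, K − 56):
  K = 99 − 56 = 43
  U = 159 − 53 = 106
  W = 158 + 4·43 + 5·106 = 860
  X = 151 + 5·43 + 860 = 1226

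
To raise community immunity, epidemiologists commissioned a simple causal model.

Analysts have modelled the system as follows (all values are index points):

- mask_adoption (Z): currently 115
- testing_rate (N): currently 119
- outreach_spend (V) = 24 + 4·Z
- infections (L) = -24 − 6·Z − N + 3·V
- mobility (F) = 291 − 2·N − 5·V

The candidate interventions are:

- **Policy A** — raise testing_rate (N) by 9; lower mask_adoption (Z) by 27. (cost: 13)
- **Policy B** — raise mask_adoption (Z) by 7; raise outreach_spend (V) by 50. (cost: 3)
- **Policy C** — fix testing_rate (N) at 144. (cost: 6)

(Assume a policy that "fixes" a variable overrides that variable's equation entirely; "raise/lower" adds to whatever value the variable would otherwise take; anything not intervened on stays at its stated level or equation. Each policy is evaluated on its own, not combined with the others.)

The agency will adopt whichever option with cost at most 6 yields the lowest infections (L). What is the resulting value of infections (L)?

Policy B (Z + 7, V + 50):
  Z = 115 + 7 = 122
  N = 119
  V = 24 + 4·122 (+50 from intervention) = 562
  L = -24 − 6·122 − 119 + 3·562 = 811
Policy C (N := 144):
  Z = 115
  N = 144
  V = 24 + 4·115 = 484
  L = -24 − 6·115 − 144 + 3·484 = 594
Comparing — Policy B: L=811, Policy C: L=594. Lowest is 594 (Policy C).

594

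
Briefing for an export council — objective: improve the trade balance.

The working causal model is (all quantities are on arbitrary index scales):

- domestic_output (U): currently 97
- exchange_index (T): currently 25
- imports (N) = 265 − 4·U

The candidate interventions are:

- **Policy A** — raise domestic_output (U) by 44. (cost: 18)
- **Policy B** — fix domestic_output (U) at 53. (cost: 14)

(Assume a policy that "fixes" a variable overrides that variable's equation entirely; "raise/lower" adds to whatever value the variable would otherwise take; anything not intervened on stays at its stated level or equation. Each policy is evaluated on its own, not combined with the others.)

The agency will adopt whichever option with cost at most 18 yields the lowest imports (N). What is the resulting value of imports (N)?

Policy A (U + 44):
  U = 97 + 44 = 141
  N = 265 − 4·141 = -299
Policy B (U := 53):
  U = 53
  N = 265 − 4·53 = 53
Comparing — Policy A: N=-299, Policy B: N=53. Lowest is -299 (Policy A).

-299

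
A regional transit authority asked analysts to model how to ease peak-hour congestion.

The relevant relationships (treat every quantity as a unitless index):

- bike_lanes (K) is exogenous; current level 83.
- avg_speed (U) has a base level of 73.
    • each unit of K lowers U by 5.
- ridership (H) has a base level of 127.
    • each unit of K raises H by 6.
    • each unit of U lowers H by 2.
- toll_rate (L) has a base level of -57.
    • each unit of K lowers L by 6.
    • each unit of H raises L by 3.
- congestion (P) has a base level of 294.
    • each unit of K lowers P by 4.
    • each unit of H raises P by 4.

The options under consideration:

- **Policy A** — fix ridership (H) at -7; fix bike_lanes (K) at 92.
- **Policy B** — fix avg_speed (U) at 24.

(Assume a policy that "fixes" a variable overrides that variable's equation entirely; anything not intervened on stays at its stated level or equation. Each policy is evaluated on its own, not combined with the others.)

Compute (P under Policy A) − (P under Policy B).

-2372

Policy A (H := -7, K := 92):
  K = 92
  U = 73 − 5·92 = -387
  H = -7
  P = 294 − 4·92 + 4·(-7) = -102
Policy B (U := 24):
  K = 83
  U = 24
  H = 127 + 6·83 − 2·24 = 577
  P = 294 − 4·83 + 4·577 = 2270
P: -102 − 2270 = -2372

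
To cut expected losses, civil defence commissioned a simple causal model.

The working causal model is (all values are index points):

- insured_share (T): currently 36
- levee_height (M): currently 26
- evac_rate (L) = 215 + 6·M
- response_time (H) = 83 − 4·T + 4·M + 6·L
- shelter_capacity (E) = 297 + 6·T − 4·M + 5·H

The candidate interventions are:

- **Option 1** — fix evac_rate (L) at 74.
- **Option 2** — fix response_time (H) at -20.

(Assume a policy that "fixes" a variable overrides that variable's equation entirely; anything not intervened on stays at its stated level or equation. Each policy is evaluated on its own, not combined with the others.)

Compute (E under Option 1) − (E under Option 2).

2535

Option 1 (L := 74):
  T = 36
  M = 26
  L = 74
  H = 83 − 4·36 + 4·26 + 6·74 = 487
  E = 297 + 6·36 − 4·26 + 5·487 = 2844
Option 2 (H := -20):
  T = 36
  M = 26
  L = 215 + 6·26 = 371
  H = -20
  E = 297 + 6·36 − 4·26 + 5·(-20) = 309
E: 2844 − 309 = 2535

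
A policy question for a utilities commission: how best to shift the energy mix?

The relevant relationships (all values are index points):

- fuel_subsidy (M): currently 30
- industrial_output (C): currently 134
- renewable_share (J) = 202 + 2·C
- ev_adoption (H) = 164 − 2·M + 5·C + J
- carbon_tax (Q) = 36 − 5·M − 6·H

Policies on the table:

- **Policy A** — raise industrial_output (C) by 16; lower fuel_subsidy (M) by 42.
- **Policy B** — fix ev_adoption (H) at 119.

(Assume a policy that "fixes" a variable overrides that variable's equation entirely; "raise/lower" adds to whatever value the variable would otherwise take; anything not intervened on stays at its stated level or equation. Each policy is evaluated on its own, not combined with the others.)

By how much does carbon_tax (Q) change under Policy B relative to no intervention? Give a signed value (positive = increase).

6750

Baseline:
  M = 30
  C = 134
  J = 202 + 2·134 = 470
  H = 164 − 2·30 + 5·134 + 470 = 1244
  Q = 36 − 5·30 − 6·1244 = -7578
Policy B (H := 119):
  M = 30
  C = 134
  J = 202 + 2·134 = 470
  H = 119
  Q = 36 − 5·30 − 6·119 = -828
Change in Q: -828 − (-7578) = 6750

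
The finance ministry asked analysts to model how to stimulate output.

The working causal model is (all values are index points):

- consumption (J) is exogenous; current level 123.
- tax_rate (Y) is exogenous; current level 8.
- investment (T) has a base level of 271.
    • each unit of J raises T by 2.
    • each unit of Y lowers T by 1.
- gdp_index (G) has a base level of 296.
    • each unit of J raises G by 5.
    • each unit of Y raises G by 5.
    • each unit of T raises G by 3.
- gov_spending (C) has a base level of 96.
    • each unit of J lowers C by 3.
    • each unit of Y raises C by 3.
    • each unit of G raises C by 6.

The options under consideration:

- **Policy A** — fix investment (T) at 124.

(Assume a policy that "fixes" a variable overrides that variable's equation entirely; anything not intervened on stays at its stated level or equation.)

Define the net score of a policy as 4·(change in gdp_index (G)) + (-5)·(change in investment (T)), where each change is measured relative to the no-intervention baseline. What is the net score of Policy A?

-2695

Baseline:
  J = 123
  Y = 8
  T = 271 + 2·123 − 8 = 509
  G = 296 + 5·123 + 5·8 + 3·509 = 2478
Policy A (T := 124):
  J = 123
  Y = 8
  T = 124
  G = 296 + 5·123 + 5·8 + 3·124 = 1323
ΔG = 1323 − 2478 = -1155; ΔT = 124 − 509 = -385
Score = 4·(-1155) + (-5)·(-385) = -2695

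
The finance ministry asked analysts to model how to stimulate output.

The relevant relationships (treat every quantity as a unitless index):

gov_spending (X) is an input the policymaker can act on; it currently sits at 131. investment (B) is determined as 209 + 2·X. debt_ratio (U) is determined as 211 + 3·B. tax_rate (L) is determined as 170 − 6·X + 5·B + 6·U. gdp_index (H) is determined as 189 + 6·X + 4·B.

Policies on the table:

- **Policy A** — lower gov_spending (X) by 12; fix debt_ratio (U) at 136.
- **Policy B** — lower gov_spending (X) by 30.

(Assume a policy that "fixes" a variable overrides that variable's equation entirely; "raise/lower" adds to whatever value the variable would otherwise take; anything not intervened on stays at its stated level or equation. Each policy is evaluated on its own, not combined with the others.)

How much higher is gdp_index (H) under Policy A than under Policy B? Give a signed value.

Policy A (X − 12, U := 136):
  X = 131 − 12 = 119
  B = 209 + 2·119 = 447
  H = 189 + 6·119 + 4·447 = 2691
Policy B (X − 30):
  X = 131 − 30 = 101
  B = 209 + 2·101 = 411
  H = 189 + 6·101 + 4·411 = 2439
H: 2691 − 2439 = 252

252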